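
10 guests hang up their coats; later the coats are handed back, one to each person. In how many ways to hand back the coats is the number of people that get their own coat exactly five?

Pick the 5 fixed positions: C(10,5) = 252 ways.
The other 5 form a derangement: !5 = 44.
Total: 252 × 44 = 11088.

11088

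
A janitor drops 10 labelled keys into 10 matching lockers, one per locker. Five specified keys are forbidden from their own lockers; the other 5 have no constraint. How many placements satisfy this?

2170680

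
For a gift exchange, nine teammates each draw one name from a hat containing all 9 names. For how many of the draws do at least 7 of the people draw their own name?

Sum C(9,i)·!(9-i) for i = 7..9:
  i=7: C(9,7)·!2 = 36·1 = 36
  i=8: C(9,8)·!1 = 9·0 = 0
  i=9: C(9,9)·!0 = 1·1 = 1
Total = 37.

37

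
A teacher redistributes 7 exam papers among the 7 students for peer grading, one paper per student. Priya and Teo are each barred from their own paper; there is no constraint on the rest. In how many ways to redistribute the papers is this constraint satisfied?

3720

Let A_j be the event that the j-th constrained one is fixed. By inclusion-exclusion over the 2 events:
Σ_{j=0}^{2} (-1)^j C(2,j)(7-j)!
= C(2,0)·7! - C(2,1)·6! + C(2,2)·5!
= 5040 - 1440 + 120
= 3720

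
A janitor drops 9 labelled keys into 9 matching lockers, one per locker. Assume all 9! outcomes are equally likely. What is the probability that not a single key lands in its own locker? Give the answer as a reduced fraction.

Favorable outcomes: !9 = 133496.
Total outcomes: 9! = 362880.
Probability = 133496/362880 = 16687/45360.

16687/45360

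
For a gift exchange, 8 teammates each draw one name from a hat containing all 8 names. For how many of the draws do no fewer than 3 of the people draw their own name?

# with exactly i fixed is C(8,i)·!(8-i); sum over i=3..8:
  i=3: C(8,3)·!5 = 56·44 = 2464
  i=4: C(8,4)·!4 = 70·9 = 630
  i=5: C(8,5)·!3 = 56·2 = 112
  i=6: C(8,6)·!2 = 28·1 = 28
  i=7: C(8,7)·!1 = 8·0 = 0
  i=8: C(8,8)·!0 = 1·1 = 1
Total = 3235.

3235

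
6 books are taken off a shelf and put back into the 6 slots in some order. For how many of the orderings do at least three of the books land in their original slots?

Sum C(6,i)·!(6-i) for i = 3..6:
  i=3: C(6,3)·!3 = 20·2 = 40
  i=4: C(6,4)·!2 = 15·1 = 15
  i=5: C(6,5)·!1 = 6·0 = 0
  i=6: C(6,6)·!0 = 1·1 = 1
Total = 56.

56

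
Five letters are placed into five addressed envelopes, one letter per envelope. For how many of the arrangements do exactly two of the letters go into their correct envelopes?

Pick the 2 fixed positions: C(5,2) = 10 ways.
The other 3 form a derangement: !3 = 2.
Total: 10 × 2 = 20.

20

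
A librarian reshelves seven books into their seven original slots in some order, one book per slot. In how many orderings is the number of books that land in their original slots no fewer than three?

# with exactly i fixed is C(7,i)·!(7-i); sum over i=3..7:
  i=3: C(7,3)·!4 = 35·9 = 315
  i=4: C(7,4)·!3 = 35·2 = 70
  i=5: C(7,5)·!2 = 21·1 = 21
  i=6: C(7,6)·!1 = 7·0 = 0
  i=7: C(7,7)·!0 = 1·1 = 1
Total = 407.

407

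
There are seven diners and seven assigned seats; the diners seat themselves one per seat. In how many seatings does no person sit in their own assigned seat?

1854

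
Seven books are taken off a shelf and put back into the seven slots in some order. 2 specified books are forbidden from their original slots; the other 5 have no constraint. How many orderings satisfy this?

3720

Inclusion-exclusion on the 2 forbidden self-matches:
Σ_{j=0}^{2} (-1)^j C(2,j)(7-j)!
= C(2,0)·7! - C(2,1)·6! + C(2,2)·5!
= 5040 - 1440 + 120
= 3720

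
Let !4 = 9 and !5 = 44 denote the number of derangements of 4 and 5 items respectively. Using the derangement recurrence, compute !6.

265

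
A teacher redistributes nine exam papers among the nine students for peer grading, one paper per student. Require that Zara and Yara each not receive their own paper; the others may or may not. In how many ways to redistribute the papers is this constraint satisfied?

287280

Let A_j be the event that the j-th constrained one is fixed. By inclusion-exclusion over the 2 events:
Σ_{j=0}^{2} (-1)^j C(2,j)(9-j)!
= C(2,0)·9! - C(2,1)·8! + C(2,2)·7!
= 362880 - 80640 + 5040
= 287280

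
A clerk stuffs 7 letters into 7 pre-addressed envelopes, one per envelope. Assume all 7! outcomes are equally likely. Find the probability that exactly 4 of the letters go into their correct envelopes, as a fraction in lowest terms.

1/72

Favorable outcomes: C(7,4)·!3 = 35·2 = 70.
Total outcomes: 7! = 5040.
Probability = 70/5040 = 1/72.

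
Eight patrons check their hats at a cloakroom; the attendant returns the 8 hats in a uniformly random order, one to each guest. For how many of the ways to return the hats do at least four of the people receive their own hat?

771

# with exactly i fixed is C(8,i)·!(8-i); sum over i=4..8:
  i=4: C(8,4)·!4 = 70·9 = 630
  i=5: C(8,5)·!3 = 56·2 = 112
  i=6: C(8,6)·!2 = 28·1 = 28
  i=7: C(8,7)·!1 = 8·0 = 0
  i=8: C(8,8)·!0 = 1·1 = 1
Total = 771.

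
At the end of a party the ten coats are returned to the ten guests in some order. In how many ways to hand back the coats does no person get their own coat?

Use !n = n·!(n-1) + (-1)^n.
!10 = 10·133496 + 1 = 1334961

1334961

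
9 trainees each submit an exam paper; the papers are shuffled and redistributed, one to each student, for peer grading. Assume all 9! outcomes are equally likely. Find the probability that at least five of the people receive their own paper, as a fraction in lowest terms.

1339/362880

Favorable outcomes: Σ_{i≥5} C(9,i)·!(9-i) = 126·9 + 84·2 + 36·1 + 9·0 + 1·1 = 1339.
Total outcomes: 9! = 362880.
Probability = 1339/362880 = 1339/362880.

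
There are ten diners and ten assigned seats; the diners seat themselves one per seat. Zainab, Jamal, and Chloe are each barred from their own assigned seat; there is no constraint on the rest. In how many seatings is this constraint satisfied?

2656080

Inclusion-exclusion on the 3 forbidden self-matches:
Σ_{j=0}^{3} (-1)^j C(3,j)(10-j)!
= C(3,0)·10! - C(3,1)·9! + C(3,2)·8! - C(3,3)·7!
= 3628800 - 1088640 + 120960 - 5040
= 2656080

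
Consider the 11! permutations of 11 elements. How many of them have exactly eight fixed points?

330

Pick the 8 fixed positions: C(11,8) = 165 ways.
The remaining 3 must be deranged: !3 = 2.
Total: 165 × 2 = 330.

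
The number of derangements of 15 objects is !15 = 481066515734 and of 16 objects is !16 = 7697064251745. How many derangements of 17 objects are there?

!17 = (17-1)·(!16 + !15) = 16·(7697064251745 + 481066515734) = 16·8178130767479 = 130850092279664.

130850092279664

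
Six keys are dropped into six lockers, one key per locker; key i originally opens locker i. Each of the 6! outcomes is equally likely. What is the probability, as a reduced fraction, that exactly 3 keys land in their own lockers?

1/18

Favorable outcomes: C(6,3)·!3 = 20·2 = 40.
Total outcomes: 6! = 720.
Probability = 40/720 = 1/18.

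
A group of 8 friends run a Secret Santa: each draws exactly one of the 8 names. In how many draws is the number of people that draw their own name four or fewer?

40179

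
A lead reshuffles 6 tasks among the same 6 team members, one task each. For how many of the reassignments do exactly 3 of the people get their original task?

40

Choose which 3 of the 6 are fixed: C(6,3) = 20.
The remaining 3 must be deranged: !3 = 2.
Total: 20 × 2 = 40.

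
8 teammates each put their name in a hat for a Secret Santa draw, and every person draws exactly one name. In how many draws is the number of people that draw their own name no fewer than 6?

29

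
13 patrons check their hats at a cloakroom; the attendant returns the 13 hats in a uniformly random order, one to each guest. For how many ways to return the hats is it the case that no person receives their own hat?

2290792932

!13 is the nearest integer to 13!/e.
13! = 6227020800, and 6227020800/e ≈ 2290792932.07, so !13 = 2290792932.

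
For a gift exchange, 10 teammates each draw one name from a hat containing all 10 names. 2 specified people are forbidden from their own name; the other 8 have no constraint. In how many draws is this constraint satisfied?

2943360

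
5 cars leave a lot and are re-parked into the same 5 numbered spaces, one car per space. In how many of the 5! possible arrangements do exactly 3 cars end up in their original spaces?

10

Pick the 3 fixed positions: C(5,3) = 10 ways.
The remaining 2 must be deranged: !2 = 1.
Total: 10 × 1 = 10.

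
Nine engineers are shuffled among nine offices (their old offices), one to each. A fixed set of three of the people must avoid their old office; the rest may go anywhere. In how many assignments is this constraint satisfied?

256320

Let A_j be the event that the j-th constrained one is fixed. By inclusion-exclusion over the 3 events:
Σ_{j=0}^{3} (-1)^j C(3,j)(9-j)!
= C(3,0)·9! - C(3,1)·8! + C(3,2)·7! - C(3,3)·6!
= 362880 - 120960 + 15120 - 720
= 256320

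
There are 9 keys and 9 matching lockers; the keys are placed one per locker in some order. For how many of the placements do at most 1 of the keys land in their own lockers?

266993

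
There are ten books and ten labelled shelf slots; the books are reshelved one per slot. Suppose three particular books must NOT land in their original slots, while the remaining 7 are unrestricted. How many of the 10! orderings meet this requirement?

2656080

Inclusion-exclusion on the 3 forbidden self-matches:
Σ_{j=0}^{3} (-1)^j C(3,j)(10-j)!
= C(3,0)·10! - C(3,1)·9! + C(3,2)·8! - C(3,3)·7!
= 3628800 - 1088640 + 120960 - 5040
= 2656080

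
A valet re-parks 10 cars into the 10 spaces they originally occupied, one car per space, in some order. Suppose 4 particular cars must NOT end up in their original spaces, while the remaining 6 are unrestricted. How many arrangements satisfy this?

2399760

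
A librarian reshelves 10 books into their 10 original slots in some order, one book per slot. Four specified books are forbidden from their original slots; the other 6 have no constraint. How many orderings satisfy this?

2399760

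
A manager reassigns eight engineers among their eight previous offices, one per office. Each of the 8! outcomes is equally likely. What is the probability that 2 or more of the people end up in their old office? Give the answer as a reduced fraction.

2131/8064

Favorable outcomes: Σ_{i≥2} C(8,i)·!(8-i) = 28·265 + 56·44 + 70·9 + 56·2 + 28·1 + 8·0 + 1·1 = 10655.
Total outcomes: 8! = 40320.
Probability = 10655/40320 = 2131/8064.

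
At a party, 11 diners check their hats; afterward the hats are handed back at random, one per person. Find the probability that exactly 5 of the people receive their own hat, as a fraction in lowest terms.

53/17280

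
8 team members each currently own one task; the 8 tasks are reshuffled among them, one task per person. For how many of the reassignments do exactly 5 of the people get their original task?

112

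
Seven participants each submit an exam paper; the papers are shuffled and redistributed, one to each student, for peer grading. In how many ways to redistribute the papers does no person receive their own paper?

1854

!7 is the nearest integer to 7!/e.
7! = 5040, and 5040/e ≈ 1854.11, so !7 = 1854.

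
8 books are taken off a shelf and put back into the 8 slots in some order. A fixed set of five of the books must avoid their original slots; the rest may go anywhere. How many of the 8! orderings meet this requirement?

Let A_j be the event that the j-th constrained one is fixed. By inclusion-exclusion over the 5 events:
Σ_{j=0}^{5} (-1)^j C(5,j)(8-j)!
= C(5,0)·8! - C(5,1)·7! + C(5,2)·6! - C(5,3)·5! + C(5,4)·4! - C(5,5)·3!
= 40320 - 25200 + 7200 - 1200 + 120 - 6
= 21234

21234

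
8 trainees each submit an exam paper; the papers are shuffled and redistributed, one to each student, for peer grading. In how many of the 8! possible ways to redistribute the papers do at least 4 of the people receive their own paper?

771

# with exactly i fixed is C(8,i)·!(8-i); sum over i=4..8:
  i=4: C(8,4)·!4 = 70·9 = 630
  i=5: C(8,5)·!3 = 56·2 = 112
  i=6: C(8,6)·!2 = 28·1 = 28
  i=7: C(8,7)·!1 = 8·0 = 0
  i=8: C(8,8)·!0 = 1·1 = 1
Total = 771.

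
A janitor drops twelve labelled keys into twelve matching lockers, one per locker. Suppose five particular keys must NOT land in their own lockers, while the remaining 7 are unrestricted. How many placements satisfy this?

Inclusion-exclusion on the 5 forbidden self-matches:
Σ_{j=0}^{5} (-1)^j C(5,j)(12-j)!
= C(5,0)·12! - C(5,1)·11! + C(5,2)·10! - C(5,3)·9! + C(5,4)·8! - C(5,5)·7!
= 479001600 - 199584000 + 36288000 - 3628800 + 201600 - 5040
= 312273360

312273360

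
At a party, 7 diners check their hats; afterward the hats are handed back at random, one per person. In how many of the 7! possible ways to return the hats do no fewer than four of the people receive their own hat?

Sum C(7,i)·!(7-i) for i = 4..7:
  i=4: C(7,4)·!3 = 35·2 = 70
  i=5: C(7,5)·!2 = 21·1 = 21
  i=6: C(7,6)·!1 = 7·0 = 0
  i=7: C(7,7)·!0 = 1·1 = 1
Total = 92.

92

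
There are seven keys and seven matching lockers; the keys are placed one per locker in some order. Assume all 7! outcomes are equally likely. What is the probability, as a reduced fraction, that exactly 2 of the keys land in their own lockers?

11/60

Favorable outcomes: C(7,2)·!5 = 21·44 = 924.
Total outcomes: 7! = 5040.
Probability = 924/5040 = 11/60.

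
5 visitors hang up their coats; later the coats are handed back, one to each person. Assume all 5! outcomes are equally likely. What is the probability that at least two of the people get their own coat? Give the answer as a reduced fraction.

31/120

Favorable outcomes: Σ_{i≥2} C(5,i)·!(5-i) = 10·2 + 10·1 + 5·0 + 1·1 = 31.
Total outcomes: 5! = 120.
Probability = 31/120 = 31/120.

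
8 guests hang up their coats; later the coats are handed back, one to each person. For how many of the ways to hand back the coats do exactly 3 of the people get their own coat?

2464

Choose which 3 of the 8 are fixed: C(8,3) = 56.
The remaining 5 must be deranged: !5 = 44.
Total: 56 × 44 = 2464.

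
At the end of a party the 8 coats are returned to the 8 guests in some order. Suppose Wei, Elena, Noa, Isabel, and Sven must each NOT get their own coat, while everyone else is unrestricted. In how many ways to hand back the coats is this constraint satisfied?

Let A_j be the event that the j-th constrained one is fixed. By inclusion-exclusion over the 5 events:
Σ_{j=0}^{5} (-1)^j C(5,j)(8-j)!
= C(5,0)·8! - C(5,1)·7! + C(5,2)·6! - C(5,3)·5! + C(5,4)·4! - C(5,5)·3!
= 40320 - 25200 + 7200 - 1200 + 120 - 6
= 21234

21234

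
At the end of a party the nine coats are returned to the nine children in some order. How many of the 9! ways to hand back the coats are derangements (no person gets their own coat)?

Recurrence: !9 = 8·(!8 + !7).
!9 = 8·(14833 + 1854) = 8·16687 = 133496

133496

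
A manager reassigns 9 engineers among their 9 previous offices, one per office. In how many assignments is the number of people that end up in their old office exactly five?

1134

Pick the 5 fixed positions: C(9,5) = 126 ways.
The other 4 form a derangement: !4 = 9.
Total: 126 × 9 = 1134.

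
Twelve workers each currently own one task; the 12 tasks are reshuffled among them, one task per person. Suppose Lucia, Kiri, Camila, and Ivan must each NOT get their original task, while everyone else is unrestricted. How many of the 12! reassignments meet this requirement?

339696000

Let A_j be the event that the j-th constrained one is fixed. By inclusion-exclusion over the 4 events:
Σ_{j=0}^{4} (-1)^j C(4,j)(12-j)!
= C(4,0)·12! - C(4,1)·11! + C(4,2)·10! - C(4,3)·9! + C(4,4)·8!
= 479001600 - 159667200 + 21772800 - 1451520 + 40320
= 339696000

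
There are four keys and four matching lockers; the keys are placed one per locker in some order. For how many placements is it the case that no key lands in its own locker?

The number of derangements of 4 is !4 = Σ_{k=0}^{4} (-1)^k·4!/k!
= 4! - 4!/1! + 4!/2! - 4!/3! + 4!/4!
= 24 - 24 + 12 - 4 + 1
= 9

9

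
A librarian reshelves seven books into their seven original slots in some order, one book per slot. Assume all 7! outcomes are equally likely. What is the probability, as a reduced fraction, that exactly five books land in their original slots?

1/240

Favorable outcomes: C(7,5)·!2 = 21·1 = 21.
Total outcomes: 7! = 5040.
Probability = 21/5040 = 1/240.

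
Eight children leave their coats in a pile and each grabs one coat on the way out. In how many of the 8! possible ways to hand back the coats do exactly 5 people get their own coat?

Pick the 5 fixed positions: C(8,5) = 56 ways.
The remaining 3 must be deranged: !3 = 2.
Total: 56 × 2 = 112.

112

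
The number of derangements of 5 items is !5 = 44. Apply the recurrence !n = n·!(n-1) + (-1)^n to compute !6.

!6 = 6·44 + 1 = 265.

265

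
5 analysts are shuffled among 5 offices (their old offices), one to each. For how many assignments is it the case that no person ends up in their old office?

!5 = 5! · Σ_{k=0}^{5} (-1)^k/k!
= 5! - 5!/1! + 5!/2! - 5!/3! + 5!/4! - 5!/5!
= 120 - 120 + 60 - 20 + 5 - 1
= 44

44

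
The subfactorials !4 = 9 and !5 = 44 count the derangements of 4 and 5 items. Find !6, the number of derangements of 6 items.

265

!6 = (6-1)·(!5 + !4) = 5·(44 + 9) = 5·53 = 265.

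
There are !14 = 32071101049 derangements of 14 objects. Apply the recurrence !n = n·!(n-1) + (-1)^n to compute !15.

481066515734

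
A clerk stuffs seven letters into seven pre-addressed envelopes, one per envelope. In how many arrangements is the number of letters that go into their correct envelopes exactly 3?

Choose which 3 of the 7 are fixed: C(7,3) = 35.
The other 4 form a derangement: !4 = 9.
Total: 35 × 9 = 315.

315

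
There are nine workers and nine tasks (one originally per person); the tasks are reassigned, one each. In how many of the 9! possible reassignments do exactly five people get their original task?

1134

Pick the 5 fixed positions: C(9,5) = 126 ways.
The other 4 form a derangement: !4 = 9.
Total: 126 × 9 = 1134.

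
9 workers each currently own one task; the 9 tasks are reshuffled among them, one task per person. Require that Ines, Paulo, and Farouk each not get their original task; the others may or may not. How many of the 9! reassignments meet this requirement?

256320

Inclusion-exclusion on the 3 forbidden self-matches:
Σ_{j=0}^{3} (-1)^j C(3,j)(9-j)!
= C(3,0)·9! - C(3,1)·8! + C(3,2)·7! - C(3,3)·6!
= 362880 - 120960 + 15120 - 720
= 256320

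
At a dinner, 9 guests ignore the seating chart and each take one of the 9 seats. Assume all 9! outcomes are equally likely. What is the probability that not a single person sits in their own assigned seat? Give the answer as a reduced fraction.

Favorable outcomes: !9 = 133496.
Total outcomes: 9! = 362880.
Probability = 133496/362880 = 16687/45360.

16687/45360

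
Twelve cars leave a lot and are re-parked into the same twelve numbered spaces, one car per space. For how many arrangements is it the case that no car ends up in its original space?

!12 is the nearest integer to 12!/e.
12! = 479001600, and 479001600/e ≈ 176214840.93, so !12 = 176214841.

176214841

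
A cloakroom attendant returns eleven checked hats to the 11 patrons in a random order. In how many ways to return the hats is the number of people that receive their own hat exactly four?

Pick the 4 fixed positions: C(11,4) = 330 ways.
The other 7 form a derangement: !7 = 1854.
Total: 330 × 1854 = 611820.

611820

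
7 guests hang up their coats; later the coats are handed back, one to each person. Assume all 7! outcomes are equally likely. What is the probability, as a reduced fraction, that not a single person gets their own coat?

103/280

Favorable outcomes: !7 = 1854.
Total outcomes: 7! = 5040.
Probability = 1854/5040 = 103/280.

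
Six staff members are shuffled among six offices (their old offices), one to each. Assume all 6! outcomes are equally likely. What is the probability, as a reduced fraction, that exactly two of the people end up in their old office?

3/16

Favorable outcomes: C(6,2)·!4 = 15·9 = 135.
Total outcomes: 6! = 720.
Probability = 135/720 = 3/16.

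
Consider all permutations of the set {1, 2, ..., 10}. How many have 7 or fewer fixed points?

3628754

# with exactly i fixed is C(10,i)·!(10-i); sum over i=0..7:
  i=0: C(10,0)·!10 = 1·1334961 = 1334961
  i=1: C(10,1)·!9 = 10·133496 = 1334960
  i=2: C(10,2)·!8 = 45·14833 = 667485
  i=3: C(10,3)·!7 = 120·1854 = 222480
  i=4: C(10,4)·!6 = 210·265 = 55650
  i=5: C(10,5)·!5 = 252·44 = 11088
  i=6: C(10,6)·!4 = 210·9 = 1890
  i=7: C(10,7)·!3 = 120·2 = 240
Total = 3628754.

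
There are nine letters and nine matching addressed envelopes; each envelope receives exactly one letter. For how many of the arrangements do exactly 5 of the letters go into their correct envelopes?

Choose which 5 of the 9 are fixed: C(9,5) = 126.
The other 4 form a derangement: !4 = 9.
Total: 126 × 9 = 1134.

1134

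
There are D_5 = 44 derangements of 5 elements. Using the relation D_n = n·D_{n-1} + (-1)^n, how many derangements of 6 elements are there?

265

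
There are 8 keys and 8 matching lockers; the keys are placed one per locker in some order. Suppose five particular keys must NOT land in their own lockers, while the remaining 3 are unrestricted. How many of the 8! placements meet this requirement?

Let A_j be the event that the j-th constrained one is fixed. By inclusion-exclusion over the 5 events:
Σ_{j=0}^{5} (-1)^j C(5,j)(8-j)!
= C(5,0)·8! - C(5,1)·7! + C(5,2)·6! - C(5,3)·5! + C(5,4)·4! - C(5,5)·3!
= 40320 - 25200 + 7200 - 1200 + 120 - 6
= 21234

21234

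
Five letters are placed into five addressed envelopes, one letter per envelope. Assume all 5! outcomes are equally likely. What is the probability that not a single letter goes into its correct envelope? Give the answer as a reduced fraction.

Favorable outcomes: !5 = 44.
Total outcomes: 5! = 120.
Probability = 44/120 = 11/30.

11/30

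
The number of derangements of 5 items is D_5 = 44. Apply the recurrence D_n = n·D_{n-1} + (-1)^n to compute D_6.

D_6 = 6·44 + 1 = 265.

265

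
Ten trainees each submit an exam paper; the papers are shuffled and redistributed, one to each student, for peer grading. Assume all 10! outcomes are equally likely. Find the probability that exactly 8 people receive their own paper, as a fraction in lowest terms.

Favorable outcomes: C(10,8)·!2 = 45·1 = 45.
Total outcomes: 10! = 3628800.
Probability = 45/3628800 = 1/80640.

1/80640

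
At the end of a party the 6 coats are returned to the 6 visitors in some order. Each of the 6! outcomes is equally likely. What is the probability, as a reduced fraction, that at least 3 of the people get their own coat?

7/90

Favorable outcomes: Σ_{i≥3} C(6,i)·!(6-i) = 20·2 + 15·1 + 6·0 + 1·1 = 56.
Total outcomes: 6! = 720.
Probability = 56/720 = 7/90.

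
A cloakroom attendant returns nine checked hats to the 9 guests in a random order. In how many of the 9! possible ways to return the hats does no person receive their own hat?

The subfactorial !9 = [9!/e] (nearest integer).
9! = 362880, and 362880/e ≈ 133496.09, so !9 = 133496.

133496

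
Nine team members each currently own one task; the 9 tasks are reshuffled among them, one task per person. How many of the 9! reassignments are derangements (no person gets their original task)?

133496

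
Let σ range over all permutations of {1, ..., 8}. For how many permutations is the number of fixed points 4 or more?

771

# with exactly i fixed is C(8,i)·!(8-i); sum over i=4..8:
  i=4: C(8,4)·!4 = 70·9 = 630
  i=5: C(8,5)·!3 = 56·2 = 112
  i=6: C(8,6)·!2 = 28·1 = 28
  i=7: C(8,7)·!1 = 8·0 = 0
  i=8: C(8,8)·!0 = 1·1 = 1
Total = 771.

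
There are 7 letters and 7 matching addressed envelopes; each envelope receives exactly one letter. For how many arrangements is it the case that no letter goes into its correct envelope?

1854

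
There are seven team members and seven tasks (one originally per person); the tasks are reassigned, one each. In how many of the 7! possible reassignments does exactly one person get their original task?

Choose which one of the 7 is fixed: C(7,1) = 7.
The other 6 form a derangement: !6 = 265.
Total: 7 × 265 = 1855.

1855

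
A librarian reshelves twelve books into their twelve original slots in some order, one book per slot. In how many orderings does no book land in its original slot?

The subfactorial !12 = [12!/e] (nearest integer).
12! = 479001600, and 479001600/e ≈ 176214840.93, so !12 = 176214841.

176214841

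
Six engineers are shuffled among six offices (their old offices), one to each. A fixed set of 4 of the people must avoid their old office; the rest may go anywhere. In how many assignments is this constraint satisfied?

362

Let A_j be the event that the j-th constrained one is fixed. By inclusion-exclusion over the 4 events:
Σ_{j=0}^{4} (-1)^j C(4,j)(6-j)!
= C(4,0)·6! - C(4,1)·5! + C(4,2)·4! - C(4,3)·3! + C(4,4)·2!
= 720 - 480 + 144 - 24 + 2
= 362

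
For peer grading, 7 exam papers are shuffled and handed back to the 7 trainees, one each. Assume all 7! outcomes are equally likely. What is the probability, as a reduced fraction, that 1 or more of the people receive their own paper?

Favorable outcomes: Σ_{i≥1} C(7,i)·!(7-i) = 7·265 + 21·44 + 35·9 + 35·2 + 21·1 + 7·0 + 1·1 = 3186.
Total outcomes: 7! = 5040.
Probability = 3186/5040 = 177/280.

177/280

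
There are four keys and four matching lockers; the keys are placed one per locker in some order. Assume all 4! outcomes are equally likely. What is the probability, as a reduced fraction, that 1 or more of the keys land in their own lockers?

5/8

Favorable outcomes: Σ_{i≥1} C(4,i)·!(4-i) = 4·2 + 6·1 + 4·0 + 1·1 = 15.
Total outcomes: 4! = 24.
Probability = 15/24 = 5/8.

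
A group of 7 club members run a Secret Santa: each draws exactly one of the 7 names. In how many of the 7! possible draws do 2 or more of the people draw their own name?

1331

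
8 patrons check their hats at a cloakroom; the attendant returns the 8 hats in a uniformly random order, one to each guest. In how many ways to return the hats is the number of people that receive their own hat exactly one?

Choose which one of the 8 is fixed: C(8,1) = 8.
The remaining 7 must be deranged: !7 = 1854.
Total: 8 × 1854 = 14832.

14832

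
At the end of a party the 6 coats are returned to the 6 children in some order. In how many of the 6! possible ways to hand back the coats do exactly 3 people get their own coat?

40

Pick the 3 fixed positions: C(6,3) = 20 ways.
The remaining 3 must be deranged: !3 = 2.
Total: 20 × 2 = 40.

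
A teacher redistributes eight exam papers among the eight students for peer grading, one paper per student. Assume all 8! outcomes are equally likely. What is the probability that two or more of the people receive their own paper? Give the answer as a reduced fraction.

2131/8064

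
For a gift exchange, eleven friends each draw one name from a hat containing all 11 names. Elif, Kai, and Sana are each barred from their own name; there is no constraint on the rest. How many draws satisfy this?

Let A_j be the event that the j-th constrained one is fixed. By inclusion-exclusion over the 3 events:
Σ_{j=0}^{3} (-1)^j C(3,j)(11-j)!
= C(3,0)·11! - C(3,1)·10! + C(3,2)·9! - C(3,3)·8!
= 39916800 - 10886400 + 1088640 - 40320
= 30078720

30078720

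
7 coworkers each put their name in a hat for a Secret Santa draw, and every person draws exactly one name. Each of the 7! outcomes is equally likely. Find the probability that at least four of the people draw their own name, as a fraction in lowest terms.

23/1260

Favorable outcomes: Σ_{i≥4} C(7,i)·!(7-i) = 35·2 + 21·1 + 7·0 + 1·1 = 92.
Total outcomes: 7! = 5040.
Probability = 92/5040 = 23/1260.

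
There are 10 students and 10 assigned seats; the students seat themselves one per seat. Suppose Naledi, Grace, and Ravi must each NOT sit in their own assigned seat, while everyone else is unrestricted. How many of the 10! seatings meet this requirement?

Let A_j be the event that the j-th constrained one is fixed. By inclusion-exclusion over the 3 events:
Σ_{j=0}^{3} (-1)^j C(3,j)(10-j)!
= C(3,0)·10! - C(3,1)·9! + C(3,2)·8! - C(3,3)·7!
= 3628800 - 1088640 + 120960 - 5040
= 2656080

2656080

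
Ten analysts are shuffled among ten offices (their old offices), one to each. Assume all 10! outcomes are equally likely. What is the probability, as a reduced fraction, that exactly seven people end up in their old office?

1/15120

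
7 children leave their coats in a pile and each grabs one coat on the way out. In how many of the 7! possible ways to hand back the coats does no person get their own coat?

1854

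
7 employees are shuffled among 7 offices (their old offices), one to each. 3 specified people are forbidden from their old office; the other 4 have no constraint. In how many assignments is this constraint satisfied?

Inclusion-exclusion on the 3 forbidden self-matches:
Σ_{j=0}^{3} (-1)^j C(3,j)(7-j)!
= C(3,0)·7! - C(3,1)·6! + C(3,2)·5! - C(3,3)·4!
= 5040 - 2160 + 360 - 24
= 3216

3216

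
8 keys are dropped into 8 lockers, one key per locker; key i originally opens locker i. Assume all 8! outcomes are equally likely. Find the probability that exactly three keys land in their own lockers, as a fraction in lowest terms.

11/180

Favorable outcomes: C(8,3)·!5 = 56·44 = 2464.
Total outcomes: 8! = 40320.
Probability = 2464/40320 = 11/180.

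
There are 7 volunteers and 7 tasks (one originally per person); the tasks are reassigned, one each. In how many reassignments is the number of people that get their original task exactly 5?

Choose which 5 of the 7 are fixed: C(7,5) = 21.
The remaining 2 must be deranged: !2 = 1.
Total: 21 × 1 = 21.

21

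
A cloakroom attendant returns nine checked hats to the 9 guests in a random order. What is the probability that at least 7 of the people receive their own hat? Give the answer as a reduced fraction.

37/362880

Favorable outcomes: Σ_{i≥7} C(9,i)·!(9-i) = 36·1 + 9·0 + 1·1 = 37.
Total outcomes: 9! = 362880.
Probability = 37/362880 = 37/362880.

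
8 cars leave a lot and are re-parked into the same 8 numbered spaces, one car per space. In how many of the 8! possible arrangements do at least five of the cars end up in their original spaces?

141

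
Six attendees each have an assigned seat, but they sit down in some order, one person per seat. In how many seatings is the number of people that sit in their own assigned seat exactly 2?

Pick the 2 fixed positions: C(6,2) = 15 ways.
The other 4 form a derangement: !4 = 9.
Total: 15 × 9 = 135.

135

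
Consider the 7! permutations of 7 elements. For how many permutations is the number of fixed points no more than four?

5018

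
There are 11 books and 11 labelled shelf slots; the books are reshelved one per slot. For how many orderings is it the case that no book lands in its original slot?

14684570

Recurrence: !11 = 10·(!10 + !9).
!11 = 10·(1334961 + 133496) = 10·1468457 = 14684570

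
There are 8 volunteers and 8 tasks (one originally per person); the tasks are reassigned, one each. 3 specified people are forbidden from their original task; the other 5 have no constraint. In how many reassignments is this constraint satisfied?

27240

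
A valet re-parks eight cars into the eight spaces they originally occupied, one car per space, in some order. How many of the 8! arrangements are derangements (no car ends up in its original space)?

14833

Use !n = n·!(n-1) + (-1)^n.
!8 = 8·1854 + 1 = 14833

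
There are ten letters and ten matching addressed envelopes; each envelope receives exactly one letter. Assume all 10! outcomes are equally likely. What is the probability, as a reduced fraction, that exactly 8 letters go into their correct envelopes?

1/80640

Favorable outcomes: C(10,8)·!2 = 45·1 = 45.
Total outcomes: 10! = 3628800.
Probability = 45/3628800 = 1/80640.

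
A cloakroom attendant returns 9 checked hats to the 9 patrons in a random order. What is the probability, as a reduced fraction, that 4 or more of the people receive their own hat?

Favorable outcomes: Σ_{i≥4} C(9,i)·!(9-i) = 126·44 + 126·9 + 84·2 + 36·1 + 9·0 + 1·1 = 6883.
Total outcomes: 9! = 362880.
Probability = 6883/362880 = 6883/362880.

6883/362880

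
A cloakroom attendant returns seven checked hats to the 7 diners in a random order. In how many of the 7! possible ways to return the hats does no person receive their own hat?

The number of derangements of 7 is !7 = Σ_{k=0}^{7} (-1)^k·7!/k!
= 7! - 7!/1! + 7!/2! - 7!/3! + 7!/4! - 7!/5! + 7!/6! - 7!/7!
= 5040 - 5040 + 2520 - 840 + 210 - 42 + 7 - 1
= 1854

1854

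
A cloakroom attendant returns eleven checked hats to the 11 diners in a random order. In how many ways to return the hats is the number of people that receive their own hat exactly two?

7342280

Choose which 2 of the 11 are fixed: C(11,2) = 55.
The other 9 form a derangement: !9 = 133496.
Total: 55 × 133496 = 7342280.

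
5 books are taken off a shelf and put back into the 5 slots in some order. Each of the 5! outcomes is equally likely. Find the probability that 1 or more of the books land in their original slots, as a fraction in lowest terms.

Favorable outcomes: Σ_{i≥1} C(5,i)·!(5-i) = 5·9 + 10·2 + 10·1 + 5·0 + 1·1 = 76.
Total outcomes: 5! = 120.
Probability = 76/120 = 19/30.

19/30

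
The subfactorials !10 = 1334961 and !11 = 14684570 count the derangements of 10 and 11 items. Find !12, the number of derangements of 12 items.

!12 = (12-1)·(!11 + !10) = 11·(14684570 + 1334961) = 11·16019531 = 176214841.

176214841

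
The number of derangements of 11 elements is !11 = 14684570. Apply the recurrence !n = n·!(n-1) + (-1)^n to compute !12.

!12 = 12·14684570 + 1 = 176214841.

176214841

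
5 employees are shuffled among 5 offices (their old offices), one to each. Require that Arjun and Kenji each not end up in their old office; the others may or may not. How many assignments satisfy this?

78

Inclusion-exclusion on the 2 forbidden self-matches:
Σ_{j=0}^{2} (-1)^j C(2,j)(5-j)!
= C(2,0)·5! - C(2,1)·4! + C(2,2)·3!
= 120 - 48 + 6
= 78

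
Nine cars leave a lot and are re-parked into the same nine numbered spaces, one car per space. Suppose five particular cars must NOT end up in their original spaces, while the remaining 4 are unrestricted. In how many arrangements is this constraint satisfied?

Let A_j be the event that the j-th constrained one is fixed. By inclusion-exclusion over the 5 events:
Σ_{j=0}^{5} (-1)^j C(5,j)(9-j)!
= C(5,0)·9! - C(5,1)·8! + C(5,2)·7! - C(5,3)·6! + C(5,4)·5! - C(5,5)·4!
= 362880 - 201600 + 50400 - 7200 + 600 - 24
= 205056

205056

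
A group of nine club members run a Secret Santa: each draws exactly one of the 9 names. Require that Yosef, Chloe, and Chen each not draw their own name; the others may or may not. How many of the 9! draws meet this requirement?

256320

Let A_j be the event that the j-th constrained one is fixed. By inclusion-exclusion over the 3 events:
Σ_{j=0}^{3} (-1)^j C(3,j)(9-j)!
= C(3,0)·9! - C(3,1)·8! + C(3,2)·7! - C(3,3)·6!
= 362880 - 120960 + 15120 - 720
= 256320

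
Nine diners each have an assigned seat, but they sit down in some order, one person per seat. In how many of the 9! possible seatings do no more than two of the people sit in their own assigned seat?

333737

Sum C(9,i)·!(9-i) for i = 0..2:
  i=0: C(9,0)·!9 = 1·133496 = 133496
  i=1: C(9,1)·!8 = 9·14833 = 133497
  i=2: C(9,2)·!7 = 36·1854 = 66744
Total = 333737.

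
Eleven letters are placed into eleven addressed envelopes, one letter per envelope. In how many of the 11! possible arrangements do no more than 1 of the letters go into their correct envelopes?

29369141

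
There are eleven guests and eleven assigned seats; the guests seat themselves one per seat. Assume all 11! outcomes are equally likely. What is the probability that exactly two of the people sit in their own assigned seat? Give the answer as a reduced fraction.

Favorable outcomes: C(11,2)·!9 = 55·133496 = 7342280.
Total outcomes: 11! = 39916800.
Probability = 7342280/39916800 = 16687/90720.

16687/90720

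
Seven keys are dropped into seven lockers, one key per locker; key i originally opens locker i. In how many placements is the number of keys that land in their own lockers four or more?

Sum C(7,i)·!(7-i) for i = 4..7:
  i=4: C(7,4)·!3 = 35·2 = 70
  i=5: C(7,5)·!2 = 21·1 = 21
  i=6: C(7,6)·!1 = 7·0 = 0
  i=7: C(7,7)·!0 = 1·1 = 1
Total = 92.

92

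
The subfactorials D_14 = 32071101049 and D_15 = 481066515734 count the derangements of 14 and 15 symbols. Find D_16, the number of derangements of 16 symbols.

7697064251745

D_16 = (16-1)·(D_15 + D_14) = 15·(481066515734 + 32071101049) = 15·513137616783 = 7697064251745.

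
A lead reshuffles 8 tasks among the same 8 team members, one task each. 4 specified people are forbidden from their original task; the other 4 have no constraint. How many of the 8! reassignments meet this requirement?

24024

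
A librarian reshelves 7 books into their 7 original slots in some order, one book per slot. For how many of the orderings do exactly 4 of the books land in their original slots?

Pick the 4 fixed positions: C(7,4) = 35 ways.
The remaining 3 must be deranged: !3 = 2.
Total: 35 × 2 = 70.

70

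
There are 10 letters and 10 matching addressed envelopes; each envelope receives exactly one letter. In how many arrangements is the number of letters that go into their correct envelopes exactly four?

55650

Choose which 4 of the 10 are fixed: C(10,4) = 210.
The other 6 form a derangement: !6 = 265.
Total: 210 × 265 = 55650.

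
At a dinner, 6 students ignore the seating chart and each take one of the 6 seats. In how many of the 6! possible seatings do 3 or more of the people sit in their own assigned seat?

56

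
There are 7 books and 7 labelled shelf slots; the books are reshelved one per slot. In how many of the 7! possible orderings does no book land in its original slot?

The subfactorial !7 = [7!/e] (nearest integer).
7! = 5040, and 5040/e ≈ 1854.11, so !7 = 1854.

1854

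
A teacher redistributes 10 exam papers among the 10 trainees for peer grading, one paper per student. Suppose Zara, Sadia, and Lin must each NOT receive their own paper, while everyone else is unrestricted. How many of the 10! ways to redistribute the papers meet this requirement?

2656080

Let A_j be the event that the j-th constrained one is fixed. By inclusion-exclusion over the 3 events:
Σ_{j=0}^{3} (-1)^j C(3,j)(10-j)!
= C(3,0)·10! - C(3,1)·9! + C(3,2)·8! - C(3,3)·7!
= 3628800 - 1088640 + 120960 - 5040
= 2656080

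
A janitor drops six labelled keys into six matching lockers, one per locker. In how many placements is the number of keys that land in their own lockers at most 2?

664

Sum C(6,i)·!(6-i) for i = 0..2:
  i=0: C(6,0)·!6 = 1·265 = 265
  i=1: C(6,1)·!5 = 6·44 = 264
  i=2: C(6,2)·!4 = 15·9 = 135
Total = 664.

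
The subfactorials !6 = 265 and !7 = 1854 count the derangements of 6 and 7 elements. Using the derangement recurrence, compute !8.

!8 = (8-1)·(!7 + !6) = 7·(1854 + 265) = 7·2119 = 14833.

14833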